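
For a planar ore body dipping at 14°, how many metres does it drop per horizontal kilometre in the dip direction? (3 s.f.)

249 m

drop per km = 1000 × tan 14° = 1000 × 0.2493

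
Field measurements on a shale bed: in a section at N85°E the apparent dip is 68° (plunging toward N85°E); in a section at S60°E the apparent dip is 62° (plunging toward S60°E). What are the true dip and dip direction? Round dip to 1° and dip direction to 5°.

Each apparent-dip line lies in the plane. As unit vectors (x east, y north, z up), v₁ plunges 68°→N85°E and v₂ plunges 62°→S60°E.
The plane normal is n = v₁ × v₂ ∝ (0.246, 0.047, 0.101).
Dip δ = arctan(|n_h|/n_z) = arctan(0.251/0.101) = 68.1°.
Dip direction = azimuth of (n_x, n_y) = atan2(0.246, 0.047) = 79°.

true dip 68°, dip direction 080°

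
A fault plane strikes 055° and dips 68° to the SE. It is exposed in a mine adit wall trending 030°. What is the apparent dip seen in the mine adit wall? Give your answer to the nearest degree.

46°

The strike is 055° and the section trends 030°; the acute angle between them is β = 25°.
tan α = tan 68° × sin 25° = 2.4751 × 0.4226 = 1.0460
α = arctan(1.0460) = 46.29°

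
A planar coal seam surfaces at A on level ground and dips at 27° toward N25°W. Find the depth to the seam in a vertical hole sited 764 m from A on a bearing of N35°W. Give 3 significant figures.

The hole lies 10° from the dip direction, so the down-dip offset is 764 × cos 10° = 752.39 m.
Depth = down-dip offset × tan(dip) = 752.39 × tan 27° = 752.39 × 0.5095
Depth = 383.36 m

383 m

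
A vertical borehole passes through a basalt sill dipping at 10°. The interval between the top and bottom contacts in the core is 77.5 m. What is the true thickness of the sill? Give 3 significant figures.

76.3 m

True thickness t = h · cos(dip) = 77.5 × cos 10°
t = 77.5 × 0.9848 = 76.323 m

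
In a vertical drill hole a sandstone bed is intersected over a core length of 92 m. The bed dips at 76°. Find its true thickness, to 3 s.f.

True thickness t = h · cos(dip) = 92 × cos 76°
t = 92 × 0.2419 = 22.257 m

22.3 m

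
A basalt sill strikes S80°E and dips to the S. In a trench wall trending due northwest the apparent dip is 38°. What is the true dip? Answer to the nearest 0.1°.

The section is 35° from the strike.
tan δ = tan α / sin β = tan 38° / sin 35° = 0.7813 / 0.5736 = 1.3621
true dip = arctan 1.3621 = 53.72°

53.7°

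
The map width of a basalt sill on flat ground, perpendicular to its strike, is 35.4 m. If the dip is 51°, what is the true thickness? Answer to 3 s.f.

27.5 m

True thickness t = w · sin(dip) = 35.4 × sin 51°
t = 35.4 × 0.7771 = 27.511 m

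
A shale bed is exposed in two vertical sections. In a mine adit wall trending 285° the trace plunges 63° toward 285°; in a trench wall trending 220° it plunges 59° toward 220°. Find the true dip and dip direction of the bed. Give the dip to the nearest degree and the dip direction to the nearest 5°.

true dip 65°, dip direction 260°

The two traces are lines in the plane: v₁ = (sin 285°·cos 63°, cos 285°·cos 63°, −sin 63°), v₂ = (sin 220°·cos 59°, cos 220°·cos 59°, −sin 59°).
Cross product v₁ × v₂ gives the pole to the plane: n ∝ (-0.452, -0.081, 0.212).
tan δ = √(n_x²+n_y²)/n_z = 0.459/0.212, so δ = 65.2°.
Dip direction = atan2(-0.452, -0.081) = 260° (azimuth of n's horizontal projection).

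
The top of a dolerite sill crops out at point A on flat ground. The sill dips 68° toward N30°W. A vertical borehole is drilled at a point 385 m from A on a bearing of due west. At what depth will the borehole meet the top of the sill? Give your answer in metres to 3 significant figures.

476 m

The hole lies 60° from the dip direction, so the down-dip offset is 385 × cos 60° = 192.50 m.
Depth = down-dip offset × tan(dip) = 192.50 × tan 68° = 192.50 × 2.4751
Depth = 476.45 m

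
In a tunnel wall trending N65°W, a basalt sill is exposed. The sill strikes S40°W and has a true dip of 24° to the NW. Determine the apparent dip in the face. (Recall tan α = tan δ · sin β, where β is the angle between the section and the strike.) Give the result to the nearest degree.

The section lies 75° from the strike.
tan(apparent dip) = tan 24° · sin 75° = 0.4301
apparent dip = arctan 0.4301 = 23.27°

23°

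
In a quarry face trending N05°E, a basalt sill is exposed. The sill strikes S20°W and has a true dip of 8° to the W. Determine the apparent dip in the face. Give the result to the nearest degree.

2°

The strike is S20°W and the section trends N05°E; the acute angle between them is β = 15°.
tan(apparent dip) = tan 8° · sin 15° = 0.0364
α = arctan(0.0364) = 2.08°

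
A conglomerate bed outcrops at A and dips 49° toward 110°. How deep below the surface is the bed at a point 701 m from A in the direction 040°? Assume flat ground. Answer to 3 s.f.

The hole lies 70° from the dip direction, so the down-dip offset is 701 × cos 70° = 239.76 m.
Depth = down-dip offset × tan(dip) = 239.76 × tan 49° = 239.76 × 1.1504
Depth = 275.81 m

276 m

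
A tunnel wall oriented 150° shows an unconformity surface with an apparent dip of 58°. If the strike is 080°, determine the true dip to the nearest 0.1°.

β = acute angle between strike 080° and section 150° = 70°.
tan(true dip) = tan 58° / sin 70° = 1.7030
true dip = arctan 1.7030 = 59.58°

59.6°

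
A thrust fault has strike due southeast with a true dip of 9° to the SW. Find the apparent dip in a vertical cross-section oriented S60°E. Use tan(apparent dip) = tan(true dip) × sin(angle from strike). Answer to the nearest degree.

Angle between strike (due southeast) and section (S60°E): β = 15°.
tan(apparent dip) = tan 9° · sin 15° = 0.0410
apparent dip = arctan 0.0410 = 2.35°

2°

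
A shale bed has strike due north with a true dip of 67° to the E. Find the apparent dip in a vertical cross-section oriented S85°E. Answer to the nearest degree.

67°

The section lies 85° from the strike.
tan(apparent dip) = tan 67° · sin 85° = 2.3469
apparent dip = arctan 2.3469 = 66.92°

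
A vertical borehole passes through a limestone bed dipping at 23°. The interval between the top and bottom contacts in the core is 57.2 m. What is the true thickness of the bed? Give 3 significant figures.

True thickness t = h · cos(dip) = 57.2 × cos 23°
t = 57.2 × 0.9205 = 52.653 m

52.7 m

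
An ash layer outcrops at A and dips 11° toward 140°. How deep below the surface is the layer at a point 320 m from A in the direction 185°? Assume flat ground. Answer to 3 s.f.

The hole lies 45° from the dip direction, so the down-dip offset is 320 × cos 45° = 226.27 m.
Depth = down-dip offset × tan(dip) = 226.27 × tan 11° = 226.27 × 0.1944
Depth = 43.98 m

44.0 m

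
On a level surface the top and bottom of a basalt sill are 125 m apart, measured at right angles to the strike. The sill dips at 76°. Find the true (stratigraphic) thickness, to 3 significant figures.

True thickness t = w · sin(dip) = 125 × sin 76°
t = 125 × 0.9703 = 121.287 m

121 m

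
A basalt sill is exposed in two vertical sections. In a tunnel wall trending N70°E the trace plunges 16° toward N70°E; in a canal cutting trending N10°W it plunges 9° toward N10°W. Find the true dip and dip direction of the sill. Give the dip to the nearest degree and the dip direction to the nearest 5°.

Each apparent-dip line lies in the plane. As unit vectors (x east, y north, z up), v₁ plunges 16°→N70°E and v₂ plunges 9°→N10°W.
The plane normal is n = v₁ × v₂ ∝ (0.217, 0.189, 0.935).
True dip = arccos(n_z / |n|) = arccos(0.9559) = 17.1°.
The horizontal component of n points toward azimuth atan2(n_x, n_y) = 49°, the dip direction.

true dip 17°, dip direction 050°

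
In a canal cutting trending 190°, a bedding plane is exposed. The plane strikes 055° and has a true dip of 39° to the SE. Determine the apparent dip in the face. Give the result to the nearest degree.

The strike is 055° and the section trends 190°; the acute angle between them is β = 45°.
tan(apparent dip) = tan 39° · sin 45° = 0.5726
apparent dip = arctan 0.5726 = 29.80°

30°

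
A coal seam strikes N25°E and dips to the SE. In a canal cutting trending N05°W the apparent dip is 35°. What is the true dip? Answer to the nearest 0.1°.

54.5°

β = acute angle between strike N25°E and section N05°W = 30°.
tan(true dip) = tan 35° / sin 30° = 1.4004
δ = arctan(1.4004) = 54.47°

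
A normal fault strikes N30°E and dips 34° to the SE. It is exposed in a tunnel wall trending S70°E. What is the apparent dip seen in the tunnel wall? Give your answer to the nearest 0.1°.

33.6°

Angle between strike (N30°E) and section (S70°E): β = 80°.
tan α = tan 34° × sin 80° = 0.6745 × 0.9848 = 0.6643
apparent dip = arctan 0.6643 = 33.59°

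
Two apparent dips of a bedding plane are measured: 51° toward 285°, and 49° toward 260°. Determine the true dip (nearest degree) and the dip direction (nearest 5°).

The two traces are lines in the plane: v₁ = (sin 285°·cos 51°, cos 285°·cos 51°, −sin 51°), v₂ = (sin 260°·cos 49°, cos 260°·cos 49°, −sin 49°).
Cross product v₁ × v₂ gives the pole to the plane: n ∝ (-0.211, 0.043, 0.174).
Dip δ = arctan(|n_h|/n_z) = arctan(0.216/0.174) = 51.0°.
The horizontal component of n points toward azimuth atan2(n_x, n_y) = 282°, the dip direction.

true dip 51°, dip direction 280°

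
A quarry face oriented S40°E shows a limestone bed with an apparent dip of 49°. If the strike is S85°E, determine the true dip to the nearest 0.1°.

58.4°

The section is 45° from the strike.
tan(true dip) = tan 49° / sin 45° = 1.6269
δ = arctan(1.6269) = 58.42°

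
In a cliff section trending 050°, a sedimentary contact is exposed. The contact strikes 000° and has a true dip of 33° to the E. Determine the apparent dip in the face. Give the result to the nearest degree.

26°

The section lies 50° from the strike.
tan(apparent dip) = tan 33° · sin 50° = 0.4975
α = arctan(0.4975) = 26.45°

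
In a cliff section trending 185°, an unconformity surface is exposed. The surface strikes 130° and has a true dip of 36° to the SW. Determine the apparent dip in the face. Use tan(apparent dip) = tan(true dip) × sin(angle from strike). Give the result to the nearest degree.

31°

The strike is 130° and the section trends 185°; the acute angle between them is β = 55°.
tan α = tan 36° × sin 55° = 0.7265 × 0.8192 = 0.5951
apparent dip = arctan 0.5951 = 30.76°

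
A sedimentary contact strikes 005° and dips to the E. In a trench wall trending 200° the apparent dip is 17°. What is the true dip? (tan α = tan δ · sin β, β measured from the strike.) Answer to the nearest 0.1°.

The section is 15° from the strike.
tan(true dip) = tan 17° / sin 15° = 1.1813
true dip = arctan 1.1813 = 49.75°

49.8°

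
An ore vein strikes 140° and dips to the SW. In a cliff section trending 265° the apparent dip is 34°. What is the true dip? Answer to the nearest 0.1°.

β = acute angle between strike 140° and section 265° = 55°.
tan(true dip) = tan 34° / sin 55° = 0.8234
true dip = arctan 0.8234 = 39.47°

39.5°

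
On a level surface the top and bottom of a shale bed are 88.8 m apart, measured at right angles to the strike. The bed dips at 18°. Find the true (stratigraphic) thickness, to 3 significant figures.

True thickness t = w · sin(dip) = 88.8 × sin 18°
t = 88.8 × 0.3090 = 27.441 m

27.4 m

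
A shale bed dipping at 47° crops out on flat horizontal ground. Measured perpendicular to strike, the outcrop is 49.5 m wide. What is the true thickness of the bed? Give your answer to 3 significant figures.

True thickness t = w · sin(dip) = 49.5 × sin 47°
t = 49.5 × 0.7314 = 36.202 m

36.2 m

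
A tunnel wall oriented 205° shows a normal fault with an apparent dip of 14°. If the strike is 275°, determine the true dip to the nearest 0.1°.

14.9°

β = acute angle between strike 275° and section 205° = 70°.
tan(true dip) = tan 14° / sin 70° = 0.2653
true dip = arctan 0.2653 = 14.86°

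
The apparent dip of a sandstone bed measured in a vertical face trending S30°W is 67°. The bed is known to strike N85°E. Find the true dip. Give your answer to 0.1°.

The section is 55° from the strike.
tan δ = tan α / sin β = tan 67° / sin 55° = 2.3559 / 0.8192 = 2.8760
δ = arctan(2.8760) = 70.83°

70.8°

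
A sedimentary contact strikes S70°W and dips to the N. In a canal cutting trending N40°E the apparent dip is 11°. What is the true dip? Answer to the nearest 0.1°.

The section is 30° from the strike.
tan δ = tan α / sin β = tan 11° / sin 30° = 0.1944 / 0.5000 = 0.3888
δ = arctan(0.3888) = 21.24°

21.2°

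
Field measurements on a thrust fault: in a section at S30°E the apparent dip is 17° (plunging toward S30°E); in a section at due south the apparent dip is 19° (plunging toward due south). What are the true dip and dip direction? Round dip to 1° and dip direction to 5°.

The two traces are lines in the plane: v₁ = (sin 150°·cos 17°, cos 150°·cos 17°, −sin 17°), v₂ = (sin 180°·cos 19°, cos 180°·cos 19°, −sin 19°).
Cross product v₁ × v₂ gives the pole to the plane: n ∝ (0.007, -0.156, 0.452).
Dip δ = arctan(|n_h|/n_z) = arctan(0.156/0.452) = 19.0°.
Dip direction = azimuth of (n_x, n_y) = atan2(0.007, -0.156) = 177°.

true dip 19°, dip direction 175°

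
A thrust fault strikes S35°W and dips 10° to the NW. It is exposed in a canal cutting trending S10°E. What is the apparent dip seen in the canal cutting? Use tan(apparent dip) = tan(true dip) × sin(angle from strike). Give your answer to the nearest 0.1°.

7.1°

The strike is S35°W and the section trends S10°E; the acute angle between them is β = 45°.
tan(apparent dip) = tan 10° · sin 45° = 0.1247
apparent dip = arctan 0.1247 = 7.11°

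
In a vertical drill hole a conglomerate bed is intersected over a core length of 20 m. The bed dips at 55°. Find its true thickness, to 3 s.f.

True thickness t = h · cos(dip) = 20 × cos 55°
t = 20 × 0.5736 = 11.472 m

11.5 m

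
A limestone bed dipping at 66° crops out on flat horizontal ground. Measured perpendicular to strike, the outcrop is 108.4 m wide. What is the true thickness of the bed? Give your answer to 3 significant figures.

True thickness t = w · sin(dip) = 108.4 × sin 66°
t = 108.4 × 0.9135 = 99.028 m

99.0 m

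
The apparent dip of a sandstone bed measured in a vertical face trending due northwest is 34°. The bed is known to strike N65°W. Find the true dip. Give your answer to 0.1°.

63.1°

β = acute angle between strike N65°W and section due northwest = 20°.
tan(true dip) = tan 34° / sin 20° = 1.9721
true dip = arctan 1.9721 = 63.11°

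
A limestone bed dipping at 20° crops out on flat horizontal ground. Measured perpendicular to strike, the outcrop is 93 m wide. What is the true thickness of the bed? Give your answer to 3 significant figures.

31.8 m

True thickness t = w · sin(dip) = 93 × sin 20°
t = 93 × 0.3420 = 31.808 m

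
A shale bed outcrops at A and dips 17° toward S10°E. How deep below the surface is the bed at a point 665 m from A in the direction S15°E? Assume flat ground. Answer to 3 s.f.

203 m

The hole lies 5° from the dip direction, so the down-dip offset is 665 × cos 5° = 662.47 m.
Depth = down-dip offset × tan(dip) = 662.47 × tan 17° = 662.47 × 0.3057
Depth = 202.54 m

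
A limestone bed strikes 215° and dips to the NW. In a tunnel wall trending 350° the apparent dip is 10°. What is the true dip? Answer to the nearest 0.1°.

14.0°

The section is 45° from the strike.
tan δ = tan α / sin β = tan 10° / sin 45° = 0.1763 / 0.7071 = 0.2494
δ = arctan(0.2494) = 14.00°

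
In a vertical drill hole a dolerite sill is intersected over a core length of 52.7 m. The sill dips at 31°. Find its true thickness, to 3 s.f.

True thickness t = h · cos(dip) = 52.7 × cos 31°
t = 52.7 × 0.8572 = 45.173 m

45.2 m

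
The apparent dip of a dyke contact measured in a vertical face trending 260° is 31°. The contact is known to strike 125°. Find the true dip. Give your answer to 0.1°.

40.4°

β = acute angle between strike 125° and section 260° = 45°.
tan δ = tan α / sin β = tan 31° / sin 45° = 0.6009 / 0.7071 = 0.8497
true dip = arctan 0.8497 = 40.36°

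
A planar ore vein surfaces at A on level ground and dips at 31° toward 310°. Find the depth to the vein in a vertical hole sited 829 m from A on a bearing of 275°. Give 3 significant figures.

The hole lies 35° from the dip direction, so the down-dip offset is 829 × cos 35° = 679.08 m.
Depth = down-dip offset × tan(dip) = 679.08 × tan 31° = 679.08 × 0.6009
Depth = 408.03 m

408 m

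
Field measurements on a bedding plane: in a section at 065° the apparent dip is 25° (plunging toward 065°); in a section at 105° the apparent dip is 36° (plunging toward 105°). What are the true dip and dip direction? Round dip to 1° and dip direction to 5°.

Each apparent-dip line lies in the plane. As unit vectors (x east, y north, z up), v₁ plunges 25°→065° and v₂ plunges 36°→105°.
Cross product v₁ × v₂ gives the pole to the plane: n ∝ (0.314, -0.153, 0.471).
Dip δ = arctan(|n_h|/n_z) = arctan(0.349/0.471) = 36.5°.
Dip direction = azimuth of (n_x, n_y) = atan2(0.314, -0.153) = 116°.

true dip 37°, dip direction 115°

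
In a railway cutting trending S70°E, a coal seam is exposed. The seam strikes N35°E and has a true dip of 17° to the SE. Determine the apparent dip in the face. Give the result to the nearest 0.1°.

16.5°

The strike is N35°E and the section trends S70°E; the acute angle between them is β = 75°.
tan α = tan 17° × sin 75° = 0.3057 × 0.9659 = 0.2953
apparent dip = arctan 0.2953 = 16.45°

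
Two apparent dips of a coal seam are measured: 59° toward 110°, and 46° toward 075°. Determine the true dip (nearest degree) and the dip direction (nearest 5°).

true dip 60°, dip direction 130°

Represent each trace as a vector plunging at its apparent dip toward its trend (east-north-up frame): v₁ = (0.484, -0.176, -0.857), v₂ = (0.671, 0.180, -0.719).
n = v₁ × v₂ = (0.281, -0.227, 0.205) (taken with n_z > 0).
tan δ = √(n_x²+n_y²)/n_z = 0.361/0.205, so δ = 60.4°.
Dip direction = atan2(0.281, -0.227) = 129° (azimuth of n's horizontal projection).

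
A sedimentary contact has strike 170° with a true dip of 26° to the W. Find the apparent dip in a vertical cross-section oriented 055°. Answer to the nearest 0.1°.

23.8°

The strike is 170° and the section trends 055°; the acute angle between them is β = 65°.
tan α = tan 26° × sin 65° = 0.4877 × 0.9063 = 0.4420
α = arctan(0.4420) = 23.85°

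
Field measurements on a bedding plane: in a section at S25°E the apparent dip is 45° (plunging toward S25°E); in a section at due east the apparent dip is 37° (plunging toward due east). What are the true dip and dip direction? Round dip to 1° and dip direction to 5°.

Represent each trace as a vector plunging at its apparent dip toward its trend (east-north-up frame): v₁ = (0.299, -0.641, -0.707), v₂ = (0.799, 0.000, -0.602).
Cross product v₁ × v₂ gives the pole to the plane: n ∝ (0.386, -0.385, 0.512).
Dip δ = arctan(|n_h|/n_z) = arctan(0.545/0.512) = 46.8°.
Dip direction = azimuth of (n_x, n_y) = atan2(0.386, -0.385) = 135°.

true dip 47°, dip direction 135°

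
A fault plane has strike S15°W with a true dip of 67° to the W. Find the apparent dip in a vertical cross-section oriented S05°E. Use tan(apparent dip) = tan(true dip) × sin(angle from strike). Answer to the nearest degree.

39°

The strike is S15°W and the section trends S05°E; the acute angle between them is β = 20°.
tan(apparent dip) = tan 67° · sin 20° = 0.8057
α = arctan(0.8057) = 38.86°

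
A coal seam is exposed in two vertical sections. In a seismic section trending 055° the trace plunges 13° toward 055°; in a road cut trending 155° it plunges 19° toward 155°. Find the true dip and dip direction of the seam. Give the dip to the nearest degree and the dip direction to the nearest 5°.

true dip 24°, dip direction 115°

Represent each trace as a vector plunging at its apparent dip toward its trend (east-north-up frame): v₁ = (0.798, 0.559, -0.225), v₂ = (0.400, -0.857, -0.326).
n = v₁ × v₂ = (0.375, -0.170, 0.907) (taken with n_z > 0).
True dip = arccos(n_z / |n|) = arccos(0.9107) = 24.4°.
The horizontal component of n points toward azimuth atan2(n_x, n_y) = 114°, the dip direction.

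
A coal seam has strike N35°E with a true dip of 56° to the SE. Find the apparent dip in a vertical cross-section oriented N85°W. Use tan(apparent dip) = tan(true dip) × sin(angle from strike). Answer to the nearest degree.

52°

The strike is N35°E and the section trends N85°W; the acute angle between them is β = 60°.
tan(apparent dip) = tan 56° · sin 60° = 1.2839
α = arctan(1.2839) = 52.09°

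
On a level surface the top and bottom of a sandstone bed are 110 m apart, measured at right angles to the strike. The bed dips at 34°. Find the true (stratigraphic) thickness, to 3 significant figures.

True thickness t = w · sin(dip) = 110 × sin 34°
t = 110 × 0.5592 = 61.511 m

61.5 m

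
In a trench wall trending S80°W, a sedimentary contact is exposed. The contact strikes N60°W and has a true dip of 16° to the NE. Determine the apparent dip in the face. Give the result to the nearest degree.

10°

The strike is N60°W and the section trends S80°W; the acute angle between them is β = 40°.
tan(apparent dip) = tan 16° · sin 40° = 0.1843
α = arctan(0.1843) = 10.44°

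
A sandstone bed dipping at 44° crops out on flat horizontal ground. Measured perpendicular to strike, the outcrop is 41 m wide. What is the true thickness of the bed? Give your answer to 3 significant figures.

28.5 m

True thickness t = w · sin(dip) = 41 × sin 44°
t = 41 × 0.6947 = 28.481 m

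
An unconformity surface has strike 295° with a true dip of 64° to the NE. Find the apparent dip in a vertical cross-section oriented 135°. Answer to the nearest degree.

35°

Angle between strike (295°) and section (135°): β = 20°.
tan(apparent dip) = tan 64° · sin 20° = 0.7012
α = arctan(0.7012) = 35.04°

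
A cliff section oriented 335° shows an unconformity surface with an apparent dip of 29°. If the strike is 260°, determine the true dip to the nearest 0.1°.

β = acute angle between strike 260° and section 335° = 75°.
tan δ = tan α / sin β = tan 29° / sin 75° = 0.5543 / 0.9659 = 0.5739
true dip = arctan 0.5739 = 29.85°

29.8°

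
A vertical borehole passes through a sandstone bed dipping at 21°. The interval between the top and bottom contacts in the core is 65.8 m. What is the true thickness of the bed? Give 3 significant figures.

True thickness t = h · cos(dip) = 65.8 × cos 21°
t = 65.8 × 0.9336 = 61.430 m

61.4 m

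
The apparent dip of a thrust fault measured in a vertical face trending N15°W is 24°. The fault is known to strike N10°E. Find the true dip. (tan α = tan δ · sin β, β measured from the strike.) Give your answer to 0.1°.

46.5°

β = acute angle between strike N10°E and section N15°W = 25°.
tan(true dip) = tan 24° / sin 25° = 1.0535
δ = arctan(1.0535) = 46.49°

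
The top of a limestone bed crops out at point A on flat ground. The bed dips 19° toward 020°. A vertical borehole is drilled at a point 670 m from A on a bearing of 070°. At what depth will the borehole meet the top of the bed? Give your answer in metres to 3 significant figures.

148 m

The hole lies 50° from the dip direction, so the down-dip offset is 670 × cos 50° = 430.67 m.
Depth = down-dip offset × tan(dip) = 430.67 × tan 19° = 430.67 × 0.3443
Depth = 148.29 m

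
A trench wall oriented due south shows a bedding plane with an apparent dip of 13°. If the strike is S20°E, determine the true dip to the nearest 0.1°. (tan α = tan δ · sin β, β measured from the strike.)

34.0°

β = acute angle between strike S20°E and section due south = 20°.
tan(true dip) = tan 13° / sin 20° = 0.6750
δ = arctan(0.6750) = 34.02°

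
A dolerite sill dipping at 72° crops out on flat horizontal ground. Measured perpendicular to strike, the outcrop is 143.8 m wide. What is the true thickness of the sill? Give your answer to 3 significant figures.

True thickness t = w · sin(dip) = 143.8 × sin 72°
t = 143.8 × 0.9511 = 136.762 m

137 m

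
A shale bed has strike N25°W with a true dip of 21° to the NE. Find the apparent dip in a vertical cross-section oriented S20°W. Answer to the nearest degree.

15°

The strike is N25°W and the section trends S20°W; the acute angle between them is β = 45°.
tan(apparent dip) = tan 21° · sin 45° = 0.2714
apparent dip = arctan 0.2714 = 15.19°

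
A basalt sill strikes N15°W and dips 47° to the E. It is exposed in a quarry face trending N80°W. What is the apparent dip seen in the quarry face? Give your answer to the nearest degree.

Angle between strike (N15°W) and section (N80°W): β = 65°.
tan(apparent dip) = tan 47° · sin 65° = 0.9719
apparent dip = arctan 0.9719 = 44.18°

44°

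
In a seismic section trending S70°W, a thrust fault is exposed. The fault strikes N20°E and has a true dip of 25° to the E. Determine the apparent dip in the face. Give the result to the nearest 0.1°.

19.7°

The section lies 50° from the strike.
tan α = tan 25° × sin 50° = 0.4663 × 0.7660 = 0.3572
apparent dip = arctan 0.3572 = 19.66°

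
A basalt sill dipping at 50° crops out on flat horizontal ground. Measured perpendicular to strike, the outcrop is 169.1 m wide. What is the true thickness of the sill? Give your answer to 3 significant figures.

130 m

True thickness t = w · sin(dip) = 169.1 × sin 50°
t = 169.1 × 0.7660 = 129.538 m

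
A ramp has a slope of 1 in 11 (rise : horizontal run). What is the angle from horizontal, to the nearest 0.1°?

5.2°

tan θ = 1/11 = 0.0909
θ = arctan(0.0909) = 5.19°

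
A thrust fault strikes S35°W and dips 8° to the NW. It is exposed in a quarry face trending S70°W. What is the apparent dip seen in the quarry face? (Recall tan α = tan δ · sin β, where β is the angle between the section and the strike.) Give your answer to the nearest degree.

5°

The section lies 35° from the strike.
tan(apparent dip) = tan 8° · sin 35° = 0.0806
apparent dip = arctan 0.0806 = 4.61°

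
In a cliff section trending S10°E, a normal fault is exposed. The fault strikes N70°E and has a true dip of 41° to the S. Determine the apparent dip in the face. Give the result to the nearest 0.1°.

Angle between strike (N70°E) and section (S10°E): β = 80°.
tan(apparent dip) = tan 41° · sin 80° = 0.8561
apparent dip = arctan 0.8561 = 40.57°

40.6°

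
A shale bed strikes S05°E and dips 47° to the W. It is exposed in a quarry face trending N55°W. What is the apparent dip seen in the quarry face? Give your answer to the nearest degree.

39°

The strike is S05°E and the section trends N55°W; the acute angle between them is β = 50°.
tan α = tan 47° × sin 50° = 1.0724 × 0.7660 = 0.8215
apparent dip = arctan 0.8215 = 39.40°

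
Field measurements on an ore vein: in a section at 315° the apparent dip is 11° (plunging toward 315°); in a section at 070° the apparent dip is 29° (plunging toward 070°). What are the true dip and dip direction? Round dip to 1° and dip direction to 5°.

true dip 36°, dip direction 030°

The two traces are lines in the plane: v₁ = (sin 315°·cos 11°, cos 315°·cos 11°, −sin 11°), v₂ = (sin 70°·cos 29°, cos 70°·cos 29°, −sin 29°).
n = v₁ × v₂ = (0.279, 0.493, 0.778) (taken with n_z > 0).
True dip = arccos(n_z / |n|) = arccos(0.8082) = 36.1°.
Dip direction = azimuth of (n_x, n_y) = atan2(0.279, 0.493) = 30°.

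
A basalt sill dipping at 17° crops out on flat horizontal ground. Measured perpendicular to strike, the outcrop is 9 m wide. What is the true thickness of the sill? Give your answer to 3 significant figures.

True thickness t = w · sin(dip) = 9 × sin 17°
t = 9 × 0.2924 = 2.631 m

2.63 m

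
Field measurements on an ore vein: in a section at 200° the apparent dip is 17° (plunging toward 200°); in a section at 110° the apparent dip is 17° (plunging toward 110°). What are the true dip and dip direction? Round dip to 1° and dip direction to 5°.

Each apparent-dip line lies in the plane. As unit vectors (x east, y north, z up), v₁ plunges 17°→200° and v₂ plunges 17°→110°.
Cross product v₁ × v₂ gives the pole to the plane: n ∝ (0.167, -0.358, 0.915).
Dip δ = arctan(|n_h|/n_z) = arctan(0.395/0.915) = 23.4°.
The horizontal component of n points toward azimuth atan2(n_x, n_y) = 155°, the dip direction.

true dip 23°, dip direction 155°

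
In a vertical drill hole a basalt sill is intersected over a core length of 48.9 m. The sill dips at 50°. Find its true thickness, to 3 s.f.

True thickness t = h · cos(dip) = 48.9 × cos 50°
t = 48.9 × 0.6428 = 31.432 m

31.4 m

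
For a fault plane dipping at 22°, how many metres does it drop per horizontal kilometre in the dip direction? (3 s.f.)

drop per km = 1000 × tan 22° = 1000 × 0.4040

404 m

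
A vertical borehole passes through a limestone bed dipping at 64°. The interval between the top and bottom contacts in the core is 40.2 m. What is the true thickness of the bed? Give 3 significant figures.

17.6 m

True thickness t = h · cos(dip) = 40.2 × cos 64°
t = 40.2 × 0.4384 = 17.623 m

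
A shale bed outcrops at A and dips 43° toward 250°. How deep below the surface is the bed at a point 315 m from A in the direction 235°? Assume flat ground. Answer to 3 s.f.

The hole lies 15° from the dip direction, so the down-dip offset is 315 × cos 15° = 304.27 m.
Depth = down-dip offset × tan(dip) = 304.27 × tan 43° = 304.27 × 0.9325
Depth = 283.73 m

284 m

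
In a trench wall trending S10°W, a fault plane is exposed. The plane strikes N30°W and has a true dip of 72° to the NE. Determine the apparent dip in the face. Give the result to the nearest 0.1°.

The strike is N30°W and the section trends S10°W; the acute angle between them is β = 40°.
tan α = tan 72° × sin 40° = 3.0777 × 0.6428 = 1.9783
α = arctan(1.9783) = 63.18°

63.2°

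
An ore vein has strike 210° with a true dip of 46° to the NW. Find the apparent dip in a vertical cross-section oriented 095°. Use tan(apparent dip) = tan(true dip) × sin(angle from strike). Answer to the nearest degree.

Angle between strike (210°) and section (095°): β = 65°.
tan α = tan 46° × sin 65° = 1.0355 × 0.9063 = 0.9385
apparent dip = arctan 0.9385 = 43.18°

43°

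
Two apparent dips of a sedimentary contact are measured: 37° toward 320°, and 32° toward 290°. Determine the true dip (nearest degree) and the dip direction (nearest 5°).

true dip 37°, dip direction 325°

Each apparent-dip line lies in the plane. As unit vectors (x east, y north, z up), v₁ plunges 37°→320° and v₂ plunges 32°→290°.
Cross product v₁ × v₂ gives the pole to the plane: n ∝ (-0.150, 0.208, 0.339).
True dip = arccos(n_z / |n|) = arccos(0.7979) = 37.1°.
The horizontal component of n points toward azimuth atan2(n_x, n_y) = 324°, the dip direction.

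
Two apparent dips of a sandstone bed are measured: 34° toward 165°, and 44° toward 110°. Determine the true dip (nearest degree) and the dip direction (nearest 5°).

true dip 44°, dip direction 120°

The two traces are lines in the plane: v₁ = (sin 165°·cos 34°, cos 165°·cos 34°, −sin 34°), v₂ = (sin 110°·cos 44°, cos 110°·cos 44°, −sin 44°).
The plane normal is n = v₁ × v₂ ∝ (0.419, -0.229, 0.489).
True dip = arccos(n_z / |n|) = arccos(0.7153) = 44.3°.
Dip direction = atan2(0.419, -0.229) = 119° (azimuth of n's horizontal projection).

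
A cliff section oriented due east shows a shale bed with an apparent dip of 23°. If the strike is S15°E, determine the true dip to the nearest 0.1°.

23.7°

β = acute angle between strike S15°E and section due east = 75°.
tan(true dip) = tan 23° / sin 75° = 0.4394
true dip = arctan 0.4394 = 23.72°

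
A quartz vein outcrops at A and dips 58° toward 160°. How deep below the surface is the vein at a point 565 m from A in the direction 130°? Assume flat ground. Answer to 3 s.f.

783 m

The hole lies 30° from the dip direction, so the down-dip offset is 565 × cos 30° = 489.30 m.
Depth = down-dip offset × tan(dip) = 489.30 × tan 58° = 489.30 × 1.6003
Depth = 783.05 m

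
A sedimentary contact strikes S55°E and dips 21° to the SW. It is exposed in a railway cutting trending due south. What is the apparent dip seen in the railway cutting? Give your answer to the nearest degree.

17°

The strike is S55°E and the section trends due south; the acute angle between them is β = 55°.
tan α = tan 21° × sin 55° = 0.3839 × 0.8192 = 0.3144
apparent dip = arctan 0.3144 = 17.46°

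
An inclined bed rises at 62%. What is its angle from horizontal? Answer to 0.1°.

tan θ = 62/100 = 0.6200
θ = arctan(0.6200) = 31.80°

31.8°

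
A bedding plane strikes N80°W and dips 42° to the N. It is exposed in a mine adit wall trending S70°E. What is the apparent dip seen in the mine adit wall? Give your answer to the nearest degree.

9°

Angle between strike (N80°W) and section (S70°E): β = 10°.
tan(apparent dip) = tan 42° · sin 10° = 0.1564
apparent dip = arctan 0.1564 = 8.89°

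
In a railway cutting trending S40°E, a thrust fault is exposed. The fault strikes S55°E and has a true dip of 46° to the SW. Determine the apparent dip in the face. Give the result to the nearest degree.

The strike is S55°E and the section trends S40°E; the acute angle between them is β = 15°.
tan α = tan 46° × sin 15° = 1.0355 × 0.2588 = 0.2680
α = arctan(0.2680) = 15.00°

15°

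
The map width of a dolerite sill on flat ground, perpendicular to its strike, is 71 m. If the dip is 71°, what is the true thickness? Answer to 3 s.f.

True thickness t = w · sin(dip) = 71 × sin 71°
t = 71 × 0.9455 = 67.132 m

67.1 m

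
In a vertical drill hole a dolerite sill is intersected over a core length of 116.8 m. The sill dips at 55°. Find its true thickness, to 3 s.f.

67.0 m

True thickness t = h · cos(dip) = 116.8 × cos 55°
t = 116.8 × 0.5736 = 66.994 m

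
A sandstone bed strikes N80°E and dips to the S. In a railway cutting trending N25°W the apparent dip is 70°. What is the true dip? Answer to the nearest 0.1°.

70.6°

The section is 75° from the strike.
tan(true dip) = tan 70° / sin 75° = 2.8444
true dip = arctan 2.8444 = 70.63°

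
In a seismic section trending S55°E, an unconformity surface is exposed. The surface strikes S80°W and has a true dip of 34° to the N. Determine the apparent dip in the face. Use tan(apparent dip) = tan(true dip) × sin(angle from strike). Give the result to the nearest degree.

The strike is S80°W and the section trends S55°E; the acute angle between them is β = 45°.
tan α = tan 34° × sin 45° = 0.6745 × 0.7071 = 0.4769
α = arctan(0.4769) = 25.50°

25°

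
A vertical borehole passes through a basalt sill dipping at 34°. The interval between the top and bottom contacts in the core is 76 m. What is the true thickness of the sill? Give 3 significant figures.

63.0 m

True thickness t = h · cos(dip) = 76 × cos 34°
t = 76 × 0.8290 = 63.007 m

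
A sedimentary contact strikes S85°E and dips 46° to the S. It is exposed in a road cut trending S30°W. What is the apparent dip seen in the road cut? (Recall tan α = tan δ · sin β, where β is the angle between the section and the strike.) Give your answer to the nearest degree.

The section lies 65° from the strike.
tan α = tan 46° × sin 65° = 1.0355 × 0.9063 = 0.9385
apparent dip = arctan 0.9385 = 43.18°

43°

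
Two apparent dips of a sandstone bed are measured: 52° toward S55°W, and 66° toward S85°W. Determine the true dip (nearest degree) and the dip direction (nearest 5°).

true dip 69°, dip direction 295°

Represent each trace as a vector plunging at its apparent dip toward its trend (east-north-up frame): v₁ = (-0.504, -0.353, -0.788), v₂ = (-0.405, -0.035, -0.914).
Cross product v₁ × v₂ gives the pole to the plane: n ∝ (-0.295, 0.141, 0.125).
tan δ = √(n_x²+n_y²)/n_z = 0.327/0.125, so δ = 69.0°.
Dip direction = azimuth of (n_x, n_y) = atan2(-0.295, 0.141) = 296°.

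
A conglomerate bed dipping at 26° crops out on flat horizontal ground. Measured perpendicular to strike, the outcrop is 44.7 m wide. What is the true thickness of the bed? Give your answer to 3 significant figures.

19.6 m

True thickness t = w · sin(dip) = 44.7 × sin 26°
t = 44.7 × 0.4384 = 19.595 m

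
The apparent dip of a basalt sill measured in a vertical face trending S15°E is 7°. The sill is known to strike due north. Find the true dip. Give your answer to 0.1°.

The section is 15° from the strike.
tan δ = tan α / sin β = tan 7° / sin 15° = 0.1228 / 0.2588 = 0.4744
δ = arctan(0.4744) = 25.38°

25.4°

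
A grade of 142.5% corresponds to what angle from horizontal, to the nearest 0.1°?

54.9°

tan θ = 142.5/100 = 1.4250
θ = arctan(1.4250) = 54.94°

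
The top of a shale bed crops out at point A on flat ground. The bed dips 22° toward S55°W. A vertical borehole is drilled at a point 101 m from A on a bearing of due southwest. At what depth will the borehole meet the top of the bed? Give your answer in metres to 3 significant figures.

The hole lies 10° from the dip direction, so the down-dip offset is 101 × cos 10° = 99.47 m.
Depth = down-dip offset × tan(dip) = 99.47 × tan 22° = 99.47 × 0.4040
Depth = 40.19 m

40.2 m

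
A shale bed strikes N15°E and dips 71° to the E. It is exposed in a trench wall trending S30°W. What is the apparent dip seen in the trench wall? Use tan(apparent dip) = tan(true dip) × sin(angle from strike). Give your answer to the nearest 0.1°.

The section lies 15° from the strike.
tan(apparent dip) = tan 71° · sin 15° = 0.7517
α = arctan(0.7517) = 36.93°

36.9°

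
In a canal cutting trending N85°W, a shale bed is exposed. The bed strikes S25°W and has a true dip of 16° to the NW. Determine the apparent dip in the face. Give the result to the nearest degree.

Angle between strike (S25°W) and section (N85°W): β = 70°.
tan α = tan 16° × sin 70° = 0.2867 × 0.9397 = 0.2695
apparent dip = arctan 0.2695 = 15.08°

15°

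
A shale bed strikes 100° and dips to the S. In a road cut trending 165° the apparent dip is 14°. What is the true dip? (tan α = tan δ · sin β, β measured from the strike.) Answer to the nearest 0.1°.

The section is 65° from the strike.
tan(true dip) = tan 14° / sin 65° = 0.2751
true dip = arctan 0.2751 = 15.38°

15.4°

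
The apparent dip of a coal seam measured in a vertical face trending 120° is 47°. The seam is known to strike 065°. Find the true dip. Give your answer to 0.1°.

β = acute angle between strike 065° and section 120° = 55°.
tan δ = tan α / sin β = tan 47° / sin 55° = 1.0724 / 0.8192 = 1.3091
true dip = arctan 1.3091 = 52.62°

52.6°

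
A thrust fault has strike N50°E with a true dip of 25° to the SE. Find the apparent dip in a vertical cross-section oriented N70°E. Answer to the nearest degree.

The strike is N50°E and the section trends N70°E; the acute angle between them is β = 20°.
tan α = tan 25° × sin 20° = 0.4663 × 0.3420 = 0.1595
apparent dip = arctan 0.1595 = 9.06°

9°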